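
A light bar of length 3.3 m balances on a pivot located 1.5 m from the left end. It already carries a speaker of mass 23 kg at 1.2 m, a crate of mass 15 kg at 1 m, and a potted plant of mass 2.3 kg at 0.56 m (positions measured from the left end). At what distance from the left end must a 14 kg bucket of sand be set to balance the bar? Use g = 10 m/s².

x ≈ 2.68 m from the left end

Choose the pivot (at 1.5 m from the left end) as the axis so the support reaction has zero arm there.
Speaker: 23 × 10 = 230 N down at 1.2 m → arm 0.3 m, τ = 230 × 0.3 = 69 N·m counterclockwise.
Crate: 15 × 10 = 150 N down at 1 m → arm 0.5 m, τ = 150 × 0.5 = 75 N·m counterclockwise.
Potted plant: 2.3 × 10 = 23 N down at 0.56 m → arm 0.94 m, τ = 23 × 0.94 = 21.62 N·m counterclockwise.
Net moment of existing loads = 165.6 N·m counterclockwise.
The bucket of sand weighs 14 × 10 = 140 N and must supply an equal clockwise moment, so its lever arm about the pivot is 165.6 / 140 = 1.18 m.
That puts it at 1.5 + 1.18 = 2.68 m from the left end.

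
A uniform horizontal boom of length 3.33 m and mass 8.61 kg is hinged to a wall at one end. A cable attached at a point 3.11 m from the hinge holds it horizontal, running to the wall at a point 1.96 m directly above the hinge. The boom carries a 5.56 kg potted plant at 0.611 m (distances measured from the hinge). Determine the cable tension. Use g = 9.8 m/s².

T ≈ 105 N

About the hinge:
Beam weight: 8.61 × 9.8 = 84.38 N down at 1.665 m → arm 1.665 m, τ = 84.38 × 1.665 = 140.5 N·m clockwise.
Potted plant: 5.56 × 9.8 = 54.49 N down at 0.611 m → arm 0.611 m, τ = 54.49 × 0.611 = 33.29 N·m clockwise.
Total clockwise load moment = 173.8 N·m.
The cable tension T acts at 3.11 m; only its component perpendicular to the boom, T sinθ, produces torque. sinθ = h/√(h²+d²) = 1.96/√(1.96²+3.11²) = 0.5332.
Στ = 0 ⇒ T × 3.11 × 0.5332 = 173.8 ⇒ T = 173.8 / 1.658 = 105 N.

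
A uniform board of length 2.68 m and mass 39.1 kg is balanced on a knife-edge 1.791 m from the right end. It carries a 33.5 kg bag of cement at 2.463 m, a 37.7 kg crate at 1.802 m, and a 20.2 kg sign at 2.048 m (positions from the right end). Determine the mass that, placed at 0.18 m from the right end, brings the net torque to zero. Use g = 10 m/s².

m ≈ 6.51 kg

Taking torques about the knife-edge (at 1.791 m from the right end):
Beam weight: 39.1 × 10 = 391 N down at 1.34 m → arm 0.451 m, τ = 391 × 0.451 = 176.3 N·m clockwise.
Bag of cement: 33.5 × 10 = 335 N down at 2.463 m → arm 0.672 m, τ = 335 × 0.672 = 225.1 N·m counterclockwise.
Crate: 37.7 × 10 = 377 N down at 1.802 m → arm 0.011 m, τ = 377 × 0.011 = 4.147 N·m counterclockwise.
Sign: 20.2 × 10 = 202 N down at 2.048 m → arm 0.257 m, τ = 202 × 0.257 = 51.91 N·m counterclockwise.
Net moment of known loads = 104.9 N·m counterclockwise.
An unknown mass m at 0.18 m has arm 1.611 m; its moment is m·g·1.611 clockwise.
Balancing moments: m × 10 × 1.611 = 104.9, giving m = 104.9 / (10 × 1.611) = 6.51 kg.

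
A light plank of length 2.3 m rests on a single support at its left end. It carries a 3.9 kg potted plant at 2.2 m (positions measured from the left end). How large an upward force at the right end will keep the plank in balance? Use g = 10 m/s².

F ≈ 37.3 N

Taking torques about the left end:
Potted plant: 3.9 × 10 = 39 N down at 2.2 m → arm 2.2 m, τ = 39 × 2.2 = 85.8 N·m clockwise.
Net moment of the loads = 85.8 N·m clockwise.
The upward force F acts at the right end, arm 2.3 m, giving F × 2.3 counterclockwise.
Balancing moments: F × 2.3 = 85.8, giving F = 85.8 / 2.3 = 37.3 N.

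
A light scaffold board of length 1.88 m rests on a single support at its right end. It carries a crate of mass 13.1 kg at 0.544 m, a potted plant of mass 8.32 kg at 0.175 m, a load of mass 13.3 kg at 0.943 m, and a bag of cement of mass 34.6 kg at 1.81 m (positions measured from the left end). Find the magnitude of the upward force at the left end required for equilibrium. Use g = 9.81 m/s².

Taking torques about the right end:
Crate: 13.1 × 9.81 = 128.5 N down at 0.544 m → arm 1.336 m, τ = 128.5 × 1.336 = 171.7 N·m counterclockwise.
Potted plant: 8.32 × 9.81 = 81.62 N down at 0.175 m → arm 1.705 m, τ = 81.62 × 1.705 = 139.2 N·m counterclockwise.
Load: 13.3 × 9.81 = 130.5 N down at 0.943 m → arm 0.937 m, τ = 130.5 × 0.937 = 122.3 N·m counterclockwise.
Bag of cement: 34.6 × 9.81 = 339.4 N down at 1.81 m → arm 0.07 m, τ = 339.4 × 0.07 = 23.76 N·m counterclockwise.
Net moment of the loads = 457 N·m counterclockwise.
The upward force F acts at the left end, arm 1.88 m, giving F × 1.88 clockwise.
Setting net torque to zero: F × 1.88 = 457 → F = 457 / 1.88 = 243 N.

F ≈ 243 N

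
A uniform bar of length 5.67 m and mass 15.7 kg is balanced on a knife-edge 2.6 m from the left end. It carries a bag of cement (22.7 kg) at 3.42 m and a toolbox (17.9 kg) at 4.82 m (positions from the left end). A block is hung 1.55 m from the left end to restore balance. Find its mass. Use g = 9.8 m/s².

Taking torques about the knife-edge (at 2.6 m from the left end):
Beam weight: 15.7 × 9.8 = 153.9 N down at 2.835 m → arm 0.235 m, τ = 153.9 × 0.235 = 36.17 N·m clockwise.
Bag of cement: 22.7 × 9.8 = 222.5 N down at 3.42 m → arm 0.82 m, τ = 222.5 × 0.82 = 182.4 N·m clockwise.
Toolbox: 17.9 × 9.8 = 175.4 N down at 4.82 m → arm 2.22 m, τ = 175.4 × 2.22 = 389.4 N·m clockwise.
Net moment of known loads = 608 N·m clockwise.
An unknown mass m at 1.55 m has arm 1.05 m; its moment is m·g·1.05 counterclockwise.
Στ = 0 ⇒ m × 9.8 × 1.05 = 608 ⇒ m = 608 / (9.8 × 1.05) = 59.1 kg.

m ≈ 59.1 kg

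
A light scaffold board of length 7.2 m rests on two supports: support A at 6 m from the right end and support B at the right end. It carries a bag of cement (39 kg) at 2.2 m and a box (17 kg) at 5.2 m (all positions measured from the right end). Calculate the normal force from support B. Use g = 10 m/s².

Choose support A as the axis so its reaction then has zero moment arm.
Bag of cement: 39 × 10 = 390 N down at 2.2 m → arm 3.8 m, τ = 390 × 3.8 = 1482 N·m clockwise.
Box: 17 × 10 = 170 N down at 5.2 m → arm 0.8 m, τ = 170 × 0.8 = 136 N·m clockwise.
Net load moment about support A = 1618 N·m clockwise.
Reaction R at support B is upward at 0 m, arm 6 m → moment R × 6 counterclockwise.
Balancing moments: R × 6 = 1618, giving R = 270 N.

R_B ≈ 270 N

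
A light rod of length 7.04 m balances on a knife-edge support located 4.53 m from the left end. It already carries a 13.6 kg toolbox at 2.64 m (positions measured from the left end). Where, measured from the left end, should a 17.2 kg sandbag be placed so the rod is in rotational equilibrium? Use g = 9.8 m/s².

x ≈ 6.02 m from the left end

Taking torques about the knife-edge support (at 4.53 m from the left end):
Toolbox: 13.6 × 9.8 = 133.3 N down at 2.64 m → arm 1.89 m, τ = 133.3 × 1.89 = 251.9 N·m counterclockwise.
Net moment of existing loads = 251.9 N·m counterclockwise.
The sandbag weighs 17.2 × 9.8 = 168.6 N and must supply an equal clockwise moment, so its lever arm about the knife-edge support is 251.9 / 168.6 = 1.49 m.
That puts it at 4.53 + 1.49 = 6.02 m from the left end.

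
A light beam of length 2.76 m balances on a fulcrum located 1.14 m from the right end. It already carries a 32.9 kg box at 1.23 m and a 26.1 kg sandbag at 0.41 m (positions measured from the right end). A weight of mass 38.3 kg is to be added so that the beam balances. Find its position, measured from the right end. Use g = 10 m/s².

Choose the fulcrum (at 1.14 m from the right end) as the axis so the support reaction has zero arm there.
Box: 32.9 × 10 = 329 N down at 1.23 m → arm 0.09 m, τ = 329 × 0.09 = 29.61 N·m counterclockwise.
Sandbag: 26.1 × 10 = 261 N down at 0.41 m → arm 0.73 m, τ = 261 × 0.73 = 190.5 N·m clockwise.
Net moment of existing loads = 160.9 N·m clockwise.
The weight weighs 38.3 × 10 = 383 N and must supply an equal counterclockwise moment, so its lever arm about the fulcrum is 160.9 / 383 = 0.42 m.
That puts it at 1.14 + 0.42 = 1.56 m from the right end.

x ≈ 1.56 m from the right end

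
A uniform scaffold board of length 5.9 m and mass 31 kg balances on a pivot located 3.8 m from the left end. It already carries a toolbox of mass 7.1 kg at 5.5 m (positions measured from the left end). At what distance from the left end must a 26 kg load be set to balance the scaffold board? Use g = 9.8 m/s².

x ≈ 4.35 m from the left end

Choose the pivot (at 3.8 m from the left end) as the axis so the support reaction has zero arm there.
Beam weight: 31 × 9.8 = 303.8 N down at 2.95 m → arm 0.85 m, τ = 303.8 × 0.85 = 258.2 N·m counterclockwise.
Toolbox: 7.1 × 9.8 = 69.58 N down at 5.5 m → arm 1.7 m, τ = 69.58 × 1.7 = 118.3 N·m clockwise.
Net moment of existing loads = 139.9 N·m counterclockwise.
The load weighs 26 × 9.8 = 254.8 N and must supply an equal clockwise moment, so its lever arm about the pivot is 139.9 / 254.8 = 0.549 m.
That puts it at 3.8 + 0.549 = 4.35 m from the left end.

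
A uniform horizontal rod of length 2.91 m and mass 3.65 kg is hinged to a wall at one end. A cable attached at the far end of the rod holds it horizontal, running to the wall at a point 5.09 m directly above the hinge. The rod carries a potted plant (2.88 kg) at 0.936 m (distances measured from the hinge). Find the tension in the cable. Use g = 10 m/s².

T ≈ 31.7 N

Taking torques about the hinge:
Beam weight: 3.65 × 10 = 36.5 N down at 1.455 m → arm 1.455 m, τ = 36.5 × 1.455 = 53.11 N·m clockwise.
Potted plant: 2.88 × 10 = 28.8 N down at 0.936 m → arm 0.936 m, τ = 28.8 × 0.936 = 26.96 N·m clockwise.
Total clockwise load moment = 80.07 N·m.
The cable tension T acts at 2.91 m; only its component perpendicular to the rod, T sinθ, produces torque. sinθ = h/√(h²+d²) = 5.09/√(5.09²+2.91²) = 0.8681.
For rotational equilibrium, T × 2.91 × 0.8681 = 80.07, so T = 80.07 / 2.526 = 31.7 N.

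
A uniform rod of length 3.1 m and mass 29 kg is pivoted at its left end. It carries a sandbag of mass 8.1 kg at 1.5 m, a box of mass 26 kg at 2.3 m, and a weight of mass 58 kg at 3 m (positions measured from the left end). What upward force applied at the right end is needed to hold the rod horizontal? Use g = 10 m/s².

Choose the left end as the axis so the unknown pivot reaction has zero arm there.
Beam weight: 29 × 10 = 290 N down at 1.55 m → arm 1.55 m, τ = 290 × 1.55 = 449.5 N·m clockwise.
Sandbag: 8.1 × 10 = 81 N down at 1.5 m → arm 1.5 m, τ = 81 × 1.5 = 121.5 N·m clockwise.
Box: 26 × 10 = 260 N down at 2.3 m → arm 2.3 m, τ = 260 × 2.3 = 598 N·m clockwise.
Weight: 58 × 10 = 580 N down at 3 m → arm 3 m, τ = 580 × 3 = 1740 N·m clockwise.
Net moment of the loads = 2909 N·m clockwise.
The upward force F acts at the right end, arm 3.1 m, giving F × 3.1 counterclockwise.
Setting net torque to zero: F × 3.1 = 2909 → F = 2909 / 3.1 = 938 N.

F ≈ 938 N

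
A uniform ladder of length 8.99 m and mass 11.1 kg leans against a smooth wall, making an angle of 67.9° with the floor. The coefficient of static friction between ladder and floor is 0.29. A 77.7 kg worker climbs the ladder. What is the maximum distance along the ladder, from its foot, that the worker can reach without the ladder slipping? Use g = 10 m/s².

Take moments about the foot of the ladder.
Ladder weight 11.1×10 = 111 N acts at 4.495 m along the ladder; its horizontal arm is 4.495·cos67.9° = 1.691 m → τ = 187.7 N·m clockwise.
Worker weight 77.7×10 = 777 N at distance d → arm d·cos67.9° → τ = 777·d·0.3762 clockwise.
Wall normal N at the top has arm L sinθ = 8.329 m counterclockwise, so Στ = 0 gives N·8.329 = 187.7 + 292.3·d.
ΣFy = 0 ⇒ N_floor = 888 N, so the maximum friction is μ_s·N_floor = 0.29×888 = 257.5 N. ΣFx = 0 ⇒ N_wall = f, so at the slipping point N = 257.5 N.
Substituting: 257.5×8.329 = 187.7 + 292.3·d ⇒ d = (2145 − 187.7) / 292.3 = 6.7 m.

d ≈ 6.7 m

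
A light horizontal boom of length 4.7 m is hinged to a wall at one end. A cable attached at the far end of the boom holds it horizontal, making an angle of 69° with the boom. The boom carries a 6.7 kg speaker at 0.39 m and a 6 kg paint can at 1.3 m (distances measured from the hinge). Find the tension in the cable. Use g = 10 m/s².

Sum moments about the hinge (the unknown hinge reaction has zero arm there).
Speaker: 6.7 × 10 = 67 N down at 0.39 m → arm 0.39 m, τ = 67 × 0.39 = 26.13 N·m clockwise.
Paint can: 6 × 10 = 60 N down at 1.3 m → arm 1.3 m, τ = 60 × 1.3 = 78 N·m clockwise.
Total clockwise load moment = 104.1 N·m.
The cable tension T acts at 4.7 m; only its component perpendicular to the boom, T sinθ, produces torque. sin 69° = 0.9336.
Balancing moments: T × 4.7 × 0.9336 = 104.1, giving T = 104.1 / 4.388 = 23.7 N.

T ≈ 23.7 N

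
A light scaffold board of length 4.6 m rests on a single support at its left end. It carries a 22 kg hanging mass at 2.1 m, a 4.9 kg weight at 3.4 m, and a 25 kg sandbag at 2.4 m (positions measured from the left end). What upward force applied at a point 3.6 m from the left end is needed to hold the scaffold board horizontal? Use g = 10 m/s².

F ≈ 341 N

Take moments about the left end.
Hanging mass: 22 × 10 = 220 N down at 2.1 m → arm 2.1 m, τ = 220 × 2.1 = 462 N·m clockwise.
Weight: 4.9 × 10 = 49 N down at 3.4 m → arm 3.4 m, τ = 49 × 3.4 = 166.6 N·m clockwise.
Sandbag: 25 × 10 = 250 N down at 2.4 m → arm 2.4 m, τ = 250 × 2.4 = 600 N·m clockwise.
Net moment of the loads = 1229 N·m clockwise.
The upward force F acts at a point 3.6 m from the left end, arm 3.6 m, giving F × 3.6 counterclockwise.
Setting net torque to zero: F × 3.6 = 1229 → F = 1229 / 3.6 = 341 N.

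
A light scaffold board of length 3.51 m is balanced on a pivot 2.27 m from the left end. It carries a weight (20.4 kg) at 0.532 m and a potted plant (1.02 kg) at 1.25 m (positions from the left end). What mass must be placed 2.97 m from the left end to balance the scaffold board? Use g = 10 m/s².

Choose the pivot (at 2.27 m from the left end) as the axis so the support reaction has zero arm there.
Weight: 20.4 × 10 = 204 N down at 0.532 m → arm 1.738 m, τ = 204 × 1.738 = 354.6 N·m counterclockwise.
Potted plant: 1.02 × 10 = 10.2 N down at 1.25 m → arm 1.02 m, τ = 10.2 × 1.02 = 10.4 N·m counterclockwise.
Net moment of known loads = 365 N·m counterclockwise.
An unknown mass m at 2.97 m has arm 0.7 m; its moment is m·g·0.7 clockwise.
Στ = 0 ⇒ m × 10 × 0.7 = 365 ⇒ m = 365 / (10 × 0.7) = 52.1 kg.

m ≈ 52.1 kg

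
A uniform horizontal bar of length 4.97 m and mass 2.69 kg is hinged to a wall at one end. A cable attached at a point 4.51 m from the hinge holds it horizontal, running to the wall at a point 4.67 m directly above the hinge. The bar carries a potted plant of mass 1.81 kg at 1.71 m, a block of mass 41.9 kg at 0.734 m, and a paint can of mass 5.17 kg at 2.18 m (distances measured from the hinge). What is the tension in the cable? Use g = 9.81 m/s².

Choose the hinge as the axis so the unknown hinge reaction has zero arm there.
Beam weight: 2.69 × 9.81 = 26.39 N down at 2.485 m → arm 2.485 m, τ = 26.39 × 2.485 = 65.58 N·m clockwise.
Potted plant: 1.81 × 9.81 = 17.76 N down at 1.71 m → arm 1.71 m, τ = 17.76 × 1.71 = 30.37 N·m clockwise.
Block: 41.9 × 9.81 = 411 N down at 0.734 m → arm 0.734 m, τ = 411 × 0.734 = 301.7 N·m clockwise.
Paint can: 5.17 × 9.81 = 50.72 N down at 2.18 m → arm 2.18 m, τ = 50.72 × 2.18 = 110.6 N·m clockwise.
Total clockwise load moment = 508.2 N·m.
The cable tension T acts at 4.51 m; only its component perpendicular to the bar, T sinθ, produces torque. sinθ = h/√(h²+d²) = 4.67/√(4.67²+4.51²) = 0.7193.
For rotational equilibrium, T × 4.51 × 0.7193 = 508.2, so T = 508.2 / 3.244 = 157 N.

T ≈ 157 N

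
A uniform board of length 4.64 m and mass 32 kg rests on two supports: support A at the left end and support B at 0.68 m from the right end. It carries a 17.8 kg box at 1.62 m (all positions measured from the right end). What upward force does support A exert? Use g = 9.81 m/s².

Choose support B as the axis so its reaction then has zero moment arm.
Beam weight: 32 × 9.81 = 313.9 N down at 2.32 m → arm 1.64 m, τ = 313.9 × 1.64 = 514.8 N·m counterclockwise.
Box: 17.8 × 9.81 = 174.6 N down at 1.62 m → arm 0.94 m, τ = 174.6 × 0.94 = 164.1 N·m counterclockwise.
Net load moment about support B = 678.9 N·m counterclockwise.
Reaction R at support A is upward at 4.64 m, arm 3.96 m → moment R × 3.96 clockwise.
Balancing moments: R × 3.96 = 678.9, giving R = 171 N.

R_A ≈ 171 N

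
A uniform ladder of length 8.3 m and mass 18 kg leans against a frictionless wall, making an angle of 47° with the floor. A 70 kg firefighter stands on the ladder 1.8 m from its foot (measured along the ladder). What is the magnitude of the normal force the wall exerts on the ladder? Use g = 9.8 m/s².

N_wall ≈ 221 N

About the foot of the ladder:
Ladder weight 18×9.8 = 176.4 N acts at 4.15 m along the ladder; its horizontal arm is 4.15·cos47° = 2.83 m → τ = 499.2 N·m clockwise.
Firefighter: 70×9.8 = 686 N at 1.8 m → arm 1.228 m → τ = 842.4 N·m clockwise.
Wall normal N acts horizontally at the top; its moment arm is the height L sinθ = 8.3·sin47° = 6.07 m, counterclockwise.
Στ = 0 ⇒ N × 6.07 = 1342 ⇒ N = 221 N.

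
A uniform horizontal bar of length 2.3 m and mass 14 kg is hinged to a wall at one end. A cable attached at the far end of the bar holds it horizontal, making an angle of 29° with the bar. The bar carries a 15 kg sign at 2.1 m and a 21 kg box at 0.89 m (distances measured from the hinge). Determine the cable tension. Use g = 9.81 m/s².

Choose the hinge as the axis so the unknown hinge reaction has zero arm there.
Beam weight: 14 × 9.81 = 137.3 N down at 1.15 m → arm 1.15 m, τ = 137.3 × 1.15 = 157.9 N·m clockwise.
Sign: 15 × 9.81 = 147.2 N down at 2.1 m → arm 2.1 m, τ = 147.2 × 2.1 = 309.1 N·m clockwise.
Box: 21 × 9.81 = 206 N down at 0.89 m → arm 0.89 m, τ = 206 × 0.89 = 183.3 N·m clockwise.
Total clockwise load moment = 650.3 N·m.
The cable tension T acts at 2.3 m; only its component perpendicular to the bar, T sinθ, produces torque. sin 29° = 0.4848.
Στ = 0 ⇒ T × 2.3 × 0.4848 = 650.3 ⇒ T = 650.3 / 1.115 = 583 N.

T ≈ 583 N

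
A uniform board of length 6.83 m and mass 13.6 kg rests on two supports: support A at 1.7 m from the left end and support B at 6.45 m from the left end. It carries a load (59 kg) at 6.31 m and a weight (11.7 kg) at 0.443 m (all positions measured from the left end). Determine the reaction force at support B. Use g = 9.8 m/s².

Choose support A as the axis so its reaction then has zero moment arm.
Beam weight: 13.6 × 9.8 = 133.3 N down at 3.415 m → arm 1.715 m, τ = 133.3 × 1.715 = 228.6 N·m clockwise.
Load: 59 × 9.8 = 578.2 N down at 6.31 m → arm 4.61 m, τ = 578.2 × 4.61 = 2666 N·m clockwise.
Weight: 11.7 × 9.8 = 114.7 N down at 0.443 m → arm 1.257 m, τ = 114.7 × 1.257 = 144.2 N·m counterclockwise.
Net load moment about support A = 2750 N·m clockwise.
Reaction R at support B is upward at 6.45 m, arm 4.75 m → moment R × 4.75 counterclockwise.
For rotational equilibrium, R × 4.75 = 2750, so R = 579 N.

R_B ≈ 579 N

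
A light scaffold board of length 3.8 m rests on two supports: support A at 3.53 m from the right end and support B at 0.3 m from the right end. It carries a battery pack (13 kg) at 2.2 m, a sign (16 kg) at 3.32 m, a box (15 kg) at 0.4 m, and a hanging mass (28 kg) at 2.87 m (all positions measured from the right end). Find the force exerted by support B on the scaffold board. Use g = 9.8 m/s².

R_B ≈ 261 N

About support A:
Battery pack: 13 × 9.8 = 127.4 N down at 2.2 m → arm 1.33 m, τ = 127.4 × 1.33 = 169.4 N·m clockwise.
Sign: 16 × 9.8 = 156.8 N down at 3.32 m → arm 0.21 m, τ = 156.8 × 0.21 = 32.93 N·m clockwise.
Box: 15 × 9.8 = 147 N down at 0.4 m → arm 3.13 m, τ = 147 × 3.13 = 460.1 N·m clockwise.
Hanging mass: 28 × 9.8 = 274.4 N down at 2.87 m → arm 0.66 m, τ = 274.4 × 0.66 = 181.1 N·m clockwise.
Net load moment about support A = 843.5 N·m clockwise.
Reaction R at support B is upward at 0.3 m, arm 3.23 m → moment R × 3.23 counterclockwise.
Setting net torque to zero: R × 3.23 = 843.5 → R = 261 N.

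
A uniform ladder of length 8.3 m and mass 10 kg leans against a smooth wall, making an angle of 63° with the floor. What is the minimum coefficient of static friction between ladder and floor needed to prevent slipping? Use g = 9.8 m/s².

μ_min ≈ 0.255

Choose the foot of the ladder as the axis so the floor normal and friction both act there and drop out.
Ladder weight 10×9.8 = 98 N acts at 4.15 m along the ladder; its horizontal arm is 4.15·cos63° = 1.884 m → τ = 184.6 N·m clockwise.
Wall normal N acts horizontally at the top; its moment arm is the height L sinθ = 8.3·sin63° = 7.395 m, counterclockwise.
Setting net torque to zero: N × 7.395 = 184.6 → N = 24.96 N.
ΣFx = 0 ⇒ f = N_wall = 24.96 N. ΣFy = 0 ⇒ N_floor = 98 N.
μ_min = f / N_floor = 24.96 / 98 = 0.255.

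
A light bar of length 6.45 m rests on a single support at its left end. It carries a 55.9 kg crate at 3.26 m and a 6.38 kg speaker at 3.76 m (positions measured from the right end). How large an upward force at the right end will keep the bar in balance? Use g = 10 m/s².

F ≈ 303 N

Choose the left end as the axis so the unknown pivot reaction has zero arm there.
Crate: 55.9 × 10 = 559 N down at 3.26 m → arm 3.19 m, τ = 559 × 3.19 = 1783 N·m clockwise.
Speaker: 6.38 × 10 = 63.8 N down at 3.76 m → arm 2.69 m, τ = 63.8 × 2.69 = 171.6 N·m clockwise.
Net moment of the loads = 1955 N·m clockwise.
The upward force F acts at the right end, arm 6.45 m, giving F × 6.45 counterclockwise.
Στ = 0 ⇒ F × 6.45 = 1955 ⇒ F = 1955 / 6.45 = 303 N.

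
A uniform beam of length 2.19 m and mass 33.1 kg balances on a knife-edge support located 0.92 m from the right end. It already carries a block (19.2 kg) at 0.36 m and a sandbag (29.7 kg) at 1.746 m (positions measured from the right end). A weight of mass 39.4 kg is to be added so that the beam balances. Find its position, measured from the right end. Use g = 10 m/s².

Choose the knife-edge support (at 0.92 m from the right end) as the axis so the support reaction has zero arm there.
Beam weight: 33.1 × 10 = 331 N down at 1.095 m → arm 0.175 m, τ = 331 × 0.175 = 57.92 N·m counterclockwise.
Block: 19.2 × 10 = 192 N down at 0.36 m → arm 0.56 m, τ = 192 × 0.56 = 107.5 N·m clockwise.
Sandbag: 29.7 × 10 = 297 N down at 1.746 m → arm 0.826 m, τ = 297 × 0.826 = 245.3 N·m counterclockwise.
Net moment of existing loads = 195.7 N·m counterclockwise.
The weight weighs 39.4 × 10 = 394 N and must supply an equal clockwise moment, so its lever arm about the knife-edge support is 195.7 / 394 = 0.497 m.
That puts it at 0.92 − 0.497 = 0.423 m from the right end.

x ≈ 0.423 m from the right end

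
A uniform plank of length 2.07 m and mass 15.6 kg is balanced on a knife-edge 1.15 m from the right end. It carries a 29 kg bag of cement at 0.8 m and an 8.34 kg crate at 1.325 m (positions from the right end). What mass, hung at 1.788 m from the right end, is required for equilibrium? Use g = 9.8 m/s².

m ≈ 16.4 kg

Choose the knife-edge (at 1.15 m from the right end) as the axis so the support reaction has zero arm there.
Beam weight: 15.6 × 9.8 = 152.9 N down at 1.035 m → arm 0.115 m, τ = 152.9 × 0.115 = 17.58 N·m clockwise.
Bag of cement: 29 × 9.8 = 284.2 N down at 0.8 m → arm 0.35 m, τ = 284.2 × 0.35 = 99.47 N·m clockwise.
Crate: 8.34 × 9.8 = 81.73 N down at 1.325 m → arm 0.175 m, τ = 81.73 × 0.175 = 14.3 N·m counterclockwise.
Net moment of known loads = 102.8 N·m clockwise.
An unknown mass m at 1.788 m has arm 0.638 m; its moment is m·g·0.638 counterclockwise.
For rotational equilibrium, m × 9.8 × 0.638 = 102.8, so m = 102.8 / (9.8 × 0.638) = 16.4 kg.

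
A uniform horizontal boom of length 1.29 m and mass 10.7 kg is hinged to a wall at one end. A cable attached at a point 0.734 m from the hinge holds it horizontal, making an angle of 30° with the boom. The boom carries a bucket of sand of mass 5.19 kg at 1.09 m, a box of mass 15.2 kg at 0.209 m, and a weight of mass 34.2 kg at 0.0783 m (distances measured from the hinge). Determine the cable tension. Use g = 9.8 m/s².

T ≈ 492 N

About the hinge:
Beam weight: 10.7 × 9.8 = 104.9 N down at 0.645 m → arm 0.645 m, τ = 104.9 × 0.645 = 67.66 N·m clockwise.
Bucket of sand: 5.19 × 9.8 = 50.86 N down at 1.09 m → arm 1.09 m, τ = 50.86 × 1.09 = 55.44 N·m clockwise.
Box: 15.2 × 9.8 = 149 N down at 0.209 m → arm 0.209 m, τ = 149 × 0.209 = 31.14 N·m clockwise.
Weight: 34.2 × 9.8 = 335.2 N down at 0.0783 m → arm 0.0783 m, τ = 335.2 × 0.0783 = 26.25 N·m clockwise.
Total clockwise load moment = 180.5 N·m.
The cable tension T acts at 0.734 m; only its component perpendicular to the boom, T sinθ, produces torque. sin 30° = 0.5.
For rotational equilibrium, T × 0.734 × 0.5 = 180.5, so T = 180.5 / 0.367 = 492 N.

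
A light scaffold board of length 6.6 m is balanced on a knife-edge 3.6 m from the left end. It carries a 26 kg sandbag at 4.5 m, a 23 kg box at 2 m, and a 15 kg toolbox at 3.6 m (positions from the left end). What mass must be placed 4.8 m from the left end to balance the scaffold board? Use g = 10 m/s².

m ≈ 11.2 kg

About the knife-edge (at 3.6 m from the left end):
Sandbag: 26 × 10 = 260 N down at 4.5 m → arm 0.9 m, τ = 260 × 0.9 = 234 N·m clockwise.
Box: 23 × 10 = 230 N down at 2 m → arm 1.6 m, τ = 230 × 1.6 = 368 N·m counterclockwise.
Toolbox: acts at the knife-edge, moment arm 0 → no torque.
Net moment of known loads = 134 N·m counterclockwise.
An unknown mass m at 4.8 m has arm 1.2 m; its moment is m·g·1.2 clockwise.
Balancing moments: m × 10 × 1.2 = 134, giving m = 134 / (10 × 1.2) = 11.2 kg.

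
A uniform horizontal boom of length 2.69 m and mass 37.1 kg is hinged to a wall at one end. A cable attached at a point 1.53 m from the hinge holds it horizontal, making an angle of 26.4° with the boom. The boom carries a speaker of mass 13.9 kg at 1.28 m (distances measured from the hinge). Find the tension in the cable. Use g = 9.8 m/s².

Take moments about the hinge.
Beam weight: 37.1 × 9.8 = 363.6 N down at 1.345 m → arm 1.345 m, τ = 363.6 × 1.345 = 489 N·m clockwise.
Speaker: 13.9 × 9.8 = 136.2 N down at 1.28 m → arm 1.28 m, τ = 136.2 × 1.28 = 174.3 N·m clockwise.
Total clockwise load moment = 663.3 N·m.
The cable tension T acts at 1.53 m; only its component perpendicular to the boom, T sinθ, produces torque. sin 26.4° = 0.4446.
Setting net torque to zero: T × 1.53 × 0.4446 = 663.3 → T = 663.3 / 0.6802 = 975 N.

T ≈ 975 N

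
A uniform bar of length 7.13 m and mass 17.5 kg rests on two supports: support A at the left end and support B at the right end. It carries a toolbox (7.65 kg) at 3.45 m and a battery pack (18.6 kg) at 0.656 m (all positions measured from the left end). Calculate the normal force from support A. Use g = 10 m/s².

R_A ≈ 296 N

Sum moments about support B (its reaction then has zero moment arm).
Beam weight: 17.5 × 10 = 175 N down at 3.565 m → arm 3.565 m, τ = 175 × 3.565 = 623.9 N·m counterclockwise.
Toolbox: 7.65 × 10 = 76.5 N down at 3.45 m → arm 3.68 m, τ = 76.5 × 3.68 = 281.5 N·m counterclockwise.
Battery pack: 18.6 × 10 = 186 N down at 0.656 m → arm 6.474 m, τ = 186 × 6.474 = 1204 N·m counterclockwise.
Net load moment about support B = 2109 N·m counterclockwise.
Reaction R at support A is upward at 0 m, arm 7.13 m → moment R × 7.13 clockwise.
Setting net torque to zero: R × 7.13 = 2109 → R = 296 N.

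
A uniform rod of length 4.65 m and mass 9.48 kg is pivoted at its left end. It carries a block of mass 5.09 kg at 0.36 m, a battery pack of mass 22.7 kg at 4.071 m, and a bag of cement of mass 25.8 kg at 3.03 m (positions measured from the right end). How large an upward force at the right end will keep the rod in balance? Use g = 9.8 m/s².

F ≈ 208 N

Taking torques about the left end:
Beam weight: 9.48 × 9.8 = 92.9 N down at 2.325 m → arm 2.325 m, τ = 92.9 × 2.325 = 216 N·m clockwise.
Block: 5.09 × 9.8 = 49.88 N down at 0.36 m → arm 4.29 m, τ = 49.88 × 4.29 = 214 N·m clockwise.
Battery pack: 22.7 × 9.8 = 222.5 N down at 4.071 m → arm 0.579 m, τ = 222.5 × 0.579 = 128.8 N·m clockwise.
Bag of cement: 25.8 × 9.8 = 252.8 N down at 3.03 m → arm 1.62 m, τ = 252.8 × 1.62 = 409.5 N·m clockwise.
Net moment of the loads = 968.3 N·m clockwise.
The upward force F acts at the right end, arm 4.65 m, giving F × 4.65 counterclockwise.
For rotational equilibrium, F × 4.65 = 968.3, so F = 968.3 / 4.65 = 208 N.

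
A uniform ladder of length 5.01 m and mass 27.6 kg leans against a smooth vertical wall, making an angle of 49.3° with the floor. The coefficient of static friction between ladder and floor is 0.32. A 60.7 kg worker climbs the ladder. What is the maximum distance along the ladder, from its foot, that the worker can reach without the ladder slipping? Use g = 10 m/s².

Take moments about the foot of the ladder.
Ladder weight 27.6×10 = 276 N acts at 2.505 m along the ladder; its horizontal arm is 2.505·cos49.3° = 1.634 m → τ = 451 N·m clockwise.
Worker weight 60.7×10 = 607 N at distance d → arm d·cos49.3° → τ = 607·d·0.6521 clockwise.
Wall normal N at the top has arm L sinθ = 3.798 m counterclockwise, so Στ = 0 gives N·3.798 = 451 + 395.8·d.
ΣFy = 0 ⇒ N_floor = 883 N, so the maximum friction is μ_s·N_floor = 0.32×883 = 282.6 N. ΣFx = 0 ⇒ N_wall = f, so at the slipping point N = 282.6 N.
Substituting: 282.6×3.798 = 451 + 395.8·d ⇒ d = (1073 − 451) / 395.8 = 1.57 m.

d ≈ 1.57 m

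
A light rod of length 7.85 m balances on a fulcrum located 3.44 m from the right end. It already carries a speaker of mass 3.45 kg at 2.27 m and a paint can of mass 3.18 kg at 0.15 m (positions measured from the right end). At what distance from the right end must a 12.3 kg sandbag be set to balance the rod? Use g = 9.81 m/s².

Choose the fulcrum (at 3.44 m from the right end) as the axis so the support reaction has zero arm there.
Speaker: 3.45 × 9.81 = 33.84 N down at 2.27 m → arm 1.17 m, τ = 33.84 × 1.17 = 39.59 N·m clockwise.
Paint can: 3.18 × 9.81 = 31.2 N down at 0.15 m → arm 3.29 m, τ = 31.2 × 3.29 = 102.6 N·m clockwise.
Net moment of existing loads = 142.2 N·m clockwise.
The sandbag weighs 12.3 × 9.81 = 120.7 N and must supply an equal counterclockwise moment, so its lever arm about the fulcrum is 142.2 / 120.7 = 1.18 m.
That puts it at 3.44 + 1.18 = 4.62 m from the right end.

x ≈ 4.62 m from the right end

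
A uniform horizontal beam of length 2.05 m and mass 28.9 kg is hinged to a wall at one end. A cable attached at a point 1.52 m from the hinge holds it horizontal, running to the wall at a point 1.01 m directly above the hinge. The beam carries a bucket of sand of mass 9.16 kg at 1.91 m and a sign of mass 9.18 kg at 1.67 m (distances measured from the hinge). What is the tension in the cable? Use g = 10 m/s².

Sum moments about the hinge (the unknown hinge reaction has zero arm there).
Beam weight: 28.9 × 10 = 289 N down at 1.025 m → arm 1.025 m, τ = 289 × 1.025 = 296.2 N·m clockwise.
Bucket of sand: 9.16 × 10 = 91.6 N down at 1.91 m → arm 1.91 m, τ = 91.6 × 1.91 = 175 N·m clockwise.
Sign: 9.18 × 10 = 91.8 N down at 1.67 m → arm 1.67 m, τ = 91.8 × 1.67 = 153.3 N·m clockwise.
Total clockwise load moment = 624.5 N·m.
The cable tension T acts at 1.52 m; only its component perpendicular to the beam, T sinθ, produces torque. sinθ = h/√(h²+d²) = 1.01/√(1.01²+1.52²) = 0.5534.
Setting net torque to zero: T × 1.52 × 0.5534 = 624.5 → T = 624.5 / 0.8412 = 742 N.

T ≈ 742 N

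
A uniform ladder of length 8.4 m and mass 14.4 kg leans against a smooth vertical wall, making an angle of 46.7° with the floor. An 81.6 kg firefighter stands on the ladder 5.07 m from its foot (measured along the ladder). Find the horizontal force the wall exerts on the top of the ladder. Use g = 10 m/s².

Sum moments about the foot of the ladder (the floor normal and friction both act there and drop out).
Ladder weight 14.4×10 = 144 N acts at 4.2 m along the ladder; its horizontal arm is 4.2·cos46.7° = 2.88 m → τ = 414.7 N·m clockwise.
Firefighter: 81.6×10 = 816 N at 5.07 m → arm 3.477 m → τ = 2837 N·m clockwise.
Wall normal N acts horizontally at the top; its moment arm is the height L sinθ = 8.4·sin46.7° = 6.113 m, counterclockwise.
For rotational equilibrium, N × 6.113 = 3252, so N = 532 N.

N_wall ≈ 532 N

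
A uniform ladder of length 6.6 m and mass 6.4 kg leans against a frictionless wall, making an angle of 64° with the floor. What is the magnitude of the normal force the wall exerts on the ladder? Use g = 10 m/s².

Sum moments about the foot of the ladder (the floor normal and friction both act there and drop out).
Ladder weight 6.4×10 = 64 N acts at 3.3 m along the ladder; its horizontal arm is 3.3·cos64° = 1.447 m → τ = 92.61 N·m clockwise.
Wall normal N acts horizontally at the top; its moment arm is the height L sinθ = 6.6·sin64° = 5.932 m, counterclockwise.
Balancing moments: N × 5.932 = 92.61, giving N = 15.6 N.

N_wall ≈ 15.6 N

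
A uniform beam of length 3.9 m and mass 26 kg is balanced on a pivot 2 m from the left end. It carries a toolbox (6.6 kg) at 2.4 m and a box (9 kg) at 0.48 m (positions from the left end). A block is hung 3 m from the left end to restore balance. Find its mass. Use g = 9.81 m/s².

m ≈ 12.3 kg

Take moments about the pivot (at 2 m from the left end).
Beam weight: 26 × 9.81 = 255.1 N down at 1.95 m → arm 0.05 m, τ = 255.1 × 0.05 = 12.76 N·m counterclockwise.
Toolbox: 6.6 × 9.81 = 64.75 N down at 2.4 m → arm 0.4 m, τ = 64.75 × 0.4 = 25.9 N·m clockwise.
Box: 9 × 9.81 = 88.29 N down at 0.48 m → arm 1.52 m, τ = 88.29 × 1.52 = 134.2 N·m counterclockwise.
Net moment of known loads = 121.1 N·m counterclockwise.
An unknown mass m at 3 m has arm 1 m; its moment is m·g·1 clockwise.
Στ = 0 ⇒ m × 9.81 × 1 = 121.1 ⇒ m = 121.1 / (9.81 × 1) = 12.3 kg.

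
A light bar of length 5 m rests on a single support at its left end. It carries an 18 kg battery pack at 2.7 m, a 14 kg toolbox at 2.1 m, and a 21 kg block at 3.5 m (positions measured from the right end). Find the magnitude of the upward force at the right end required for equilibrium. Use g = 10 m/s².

Sum moments about the left end (the unknown pivot reaction has zero arm there).
Battery pack: 18 × 10 = 180 N down at 2.7 m → arm 2.3 m, τ = 180 × 2.3 = 414 N·m clockwise.
Toolbox: 14 × 10 = 140 N down at 2.1 m → arm 2.9 m, τ = 140 × 2.9 = 406 N·m clockwise.
Block: 21 × 10 = 210 N down at 3.5 m → arm 1.5 m, τ = 210 × 1.5 = 315 N·m clockwise.
Net moment of the loads = 1135 N·m clockwise.
The upward force F acts at the right end, arm 5 m, giving F × 5 counterclockwise.
Setting net torque to zero: F × 5 = 1135 → F = 1135 / 5 = 227 N.

F ≈ 227 N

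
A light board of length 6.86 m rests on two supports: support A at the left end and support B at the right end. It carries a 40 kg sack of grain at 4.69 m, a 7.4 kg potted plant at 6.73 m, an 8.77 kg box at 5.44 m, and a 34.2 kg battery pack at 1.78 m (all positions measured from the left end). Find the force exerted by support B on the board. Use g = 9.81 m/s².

Sum moments about support A (its reaction then has zero moment arm).
Sack of grain: 40 × 9.81 = 392.4 N down at 4.69 m → arm 4.69 m, τ = 392.4 × 4.69 = 1840 N·m clockwise.
Potted plant: 7.4 × 9.81 = 72.59 N down at 6.73 m → arm 6.73 m, τ = 72.59 × 6.73 = 488.5 N·m clockwise.
Box: 8.77 × 9.81 = 86.03 N down at 5.44 m → arm 5.44 m, τ = 86.03 × 5.44 = 468 N·m clockwise.
Battery pack: 34.2 × 9.81 = 335.5 N down at 1.78 m → arm 1.78 m, τ = 335.5 × 1.78 = 597.2 N·m clockwise.
Net load moment about support A = 3394 N·m clockwise.
Reaction R at support B is upward at 6.86 m, arm 6.86 m → moment R × 6.86 counterclockwise.
For rotational equilibrium, R × 6.86 = 3394, so R = 495 N.

R_B ≈ 495 N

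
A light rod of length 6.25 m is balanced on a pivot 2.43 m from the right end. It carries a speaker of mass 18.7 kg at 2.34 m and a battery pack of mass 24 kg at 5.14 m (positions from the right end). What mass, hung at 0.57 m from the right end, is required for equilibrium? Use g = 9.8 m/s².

About the pivot (at 2.43 m from the right end):
Speaker: 18.7 × 9.8 = 183.3 N down at 2.34 m → arm 0.09 m, τ = 183.3 × 0.09 = 16.5 N·m clockwise.
Battery pack: 24 × 9.8 = 235.2 N down at 5.14 m → arm 2.71 m, τ = 235.2 × 2.71 = 637.4 N·m counterclockwise.
Net moment of known loads = 620.9 N·m counterclockwise.
An unknown mass m at 0.57 m has arm 1.86 m; its moment is m·g·1.86 clockwise.
Setting net torque to zero: m × 9.8 × 1.86 = 620.9 → m = 620.9 / (9.8 × 1.86) = 34.1 kg.

m ≈ 34.1 kg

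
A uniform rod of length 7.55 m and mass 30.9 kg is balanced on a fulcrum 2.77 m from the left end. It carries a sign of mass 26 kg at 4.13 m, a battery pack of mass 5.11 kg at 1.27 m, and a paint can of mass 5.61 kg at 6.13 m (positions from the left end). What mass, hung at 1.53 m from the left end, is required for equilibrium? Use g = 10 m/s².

m ≈ 62.6 kg

Sum moments about the fulcrum (at 2.77 m from the left end) (the support reaction has zero arm there).
Beam weight: 30.9 × 10 = 309 N down at 3.775 m → arm 1.005 m, τ = 309 × 1.005 = 310.5 N·m clockwise.
Sign: 26 × 10 = 260 N down at 4.13 m → arm 1.36 m, τ = 260 × 1.36 = 353.6 N·m clockwise.
Battery pack: 5.11 × 10 = 51.1 N down at 1.27 m → arm 1.5 m, τ = 51.1 × 1.5 = 76.65 N·m counterclockwise.
Paint can: 5.61 × 10 = 56.1 N down at 6.13 m → arm 3.36 m, τ = 56.1 × 3.36 = 188.5 N·m clockwise.
Net moment of known loads = 776 N·m clockwise.
An unknown mass m at 1.53 m has arm 1.24 m; its moment is m·g·1.24 counterclockwise.
Setting net torque to zero: m × 10 × 1.24 = 776 → m = 776 / (10 × 1.24) = 62.6 kg.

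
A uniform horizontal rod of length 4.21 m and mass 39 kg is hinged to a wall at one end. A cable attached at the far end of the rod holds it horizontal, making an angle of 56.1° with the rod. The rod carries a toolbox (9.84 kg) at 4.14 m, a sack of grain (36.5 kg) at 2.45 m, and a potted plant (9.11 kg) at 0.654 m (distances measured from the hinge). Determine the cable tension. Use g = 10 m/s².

Sum moments about the hinge (the unknown hinge reaction has zero arm there).
Beam weight: 39 × 10 = 390 N down at 2.105 m → arm 2.105 m, τ = 390 × 2.105 = 821 N·m clockwise.
Toolbox: 9.84 × 10 = 98.4 N down at 4.14 m → arm 4.14 m, τ = 98.4 × 4.14 = 407.4 N·m clockwise.
Sack of grain: 36.5 × 10 = 365 N down at 2.45 m → arm 2.45 m, τ = 365 × 2.45 = 894.3 N·m clockwise.
Potted plant: 9.11 × 10 = 91.1 N down at 0.654 m → arm 0.654 m, τ = 91.1 × 0.654 = 59.58 N·m clockwise.
Total clockwise load moment = 2182 N·m.
The cable tension T acts at 4.21 m; only its component perpendicular to the rod, T sinθ, produces torque. sin 56.1° = 0.83.
Στ = 0 ⇒ T × 4.21 × 0.83 = 2182 ⇒ T = 2182 / 3.494 = 624 N.

T ≈ 624 N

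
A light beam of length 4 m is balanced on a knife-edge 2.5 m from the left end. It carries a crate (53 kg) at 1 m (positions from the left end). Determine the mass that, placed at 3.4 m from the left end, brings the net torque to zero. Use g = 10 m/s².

m ≈ 88.3 kg

Sum moments about the knife-edge (at 2.5 m from the left end) (the support reaction has zero arm there).
Crate: 53 × 10 = 530 N down at 1 m → arm 1.5 m, τ = 530 × 1.5 = 795 N·m counterclockwise.
Net moment of known loads = 795 N·m counterclockwise.
An unknown mass m at 3.4 m has arm 0.9 m; its moment is m·g·0.9 clockwise.
Στ = 0 ⇒ m × 10 × 0.9 = 795 ⇒ m = 795 / (10 × 0.9) = 88.3 kg.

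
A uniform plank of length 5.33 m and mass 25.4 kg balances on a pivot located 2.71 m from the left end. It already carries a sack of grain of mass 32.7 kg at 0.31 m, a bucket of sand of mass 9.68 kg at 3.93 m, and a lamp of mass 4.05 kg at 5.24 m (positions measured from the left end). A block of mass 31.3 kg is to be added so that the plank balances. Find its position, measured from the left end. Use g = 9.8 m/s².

x ≈ 4.55 m from the left end

Sum moments about the pivot (at 2.71 m from the left end) (the support reaction has zero arm there).
Beam weight: 25.4 × 9.8 = 248.9 N down at 2.665 m → arm 0.045 m, τ = 248.9 × 0.045 = 11.2 N·m counterclockwise.
Sack of grain: 32.7 × 9.8 = 320.5 N down at 0.31 m → arm 2.4 m, τ = 320.5 × 2.4 = 769.2 N·m counterclockwise.
Bucket of sand: 9.68 × 9.8 = 94.86 N down at 3.93 m → arm 1.22 m, τ = 94.86 × 1.22 = 115.7 N·m clockwise.
Lamp: 4.05 × 9.8 = 39.69 N down at 5.24 m → arm 2.53 m, τ = 39.69 × 2.53 = 100.4 N·m clockwise.
Net moment of existing loads = 564.3 N·m counterclockwise.
The block weighs 31.3 × 9.8 = 306.7 N and must supply an equal clockwise moment, so its lever arm about the pivot is 564.3 / 306.7 = 1.84 m.
That puts it at 2.71 + 1.84 = 4.55 m from the left end.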